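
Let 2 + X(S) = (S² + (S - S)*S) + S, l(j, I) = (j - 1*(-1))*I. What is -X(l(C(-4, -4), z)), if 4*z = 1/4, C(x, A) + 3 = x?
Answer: 143/64 ≈ 2.2344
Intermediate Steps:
C(x, A) = -3 + x
z = 1/16 (z = (¼)/4 = (¼)*(¼) = 1/16 ≈ 0.062500)
l(j, I) = I*(1 + j) (l(j, I) = (j + 1)*I = (1 + j)*I = I*(1 + j))
X(S) = -2 + S + S² (X(S) = -2 + ((S² + (S - S)*S) + S) = -2 + ((S² + 0*S) + S) = -2 + ((S² + 0) + S) = -2 + (S² + S) = -2 + (S + S²) = -2 + S + S²)
-X(l(C(-4, -4), z)) = -(-2 + (1 + (-3 - 4))/16 + ((1 + (-3 - 4))/16)²) = -(-2 + (1 - 7)/16 + ((1 - 7)/16)²) = -(-2 + (1/16)*(-6) + ((1/16)*(-6))²) = -(-2 - 3/8 + (-3/8)²) = -(-2 - 3/8 + 9/64) = -1*(-143/64) = 143/64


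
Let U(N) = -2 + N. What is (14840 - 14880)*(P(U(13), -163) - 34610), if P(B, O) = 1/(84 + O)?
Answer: 109367640/79 ≈ 1.3844e+6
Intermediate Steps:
(14840 - 14880)*(P(U(13), -163) - 34610) = (14840 - 14880)*(1/(84 - 163) - 34610) = -40*(1/(-79) - 34610) = -40*(-1/79 - 34610) = -40*(-2734191/79) = 109367640/79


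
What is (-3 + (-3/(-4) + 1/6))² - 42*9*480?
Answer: -26126735/144 ≈ -1.8144e+5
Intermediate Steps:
(-3 + (-3/(-4) + 1/6))² - 42*9*480 = (-3 + (-3*(-¼) + 1*(⅙)))² - 378*480 = (-3 + (¾ + ⅙))² - 181440 = (-3 + 11/12)² - 181440 = (-25/12)² - 181440 = 625/144 - 181440 = -26126735/144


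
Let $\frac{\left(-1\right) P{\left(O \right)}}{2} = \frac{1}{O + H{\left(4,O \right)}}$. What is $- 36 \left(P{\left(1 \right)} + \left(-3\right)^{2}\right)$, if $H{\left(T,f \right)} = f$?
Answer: $-288$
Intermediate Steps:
$P{\left(O \right)} = - \frac{1}{O}$ ($P{\left(O \right)} = - \frac{2}{O + O} = - \frac{2}{2 O} = - 2 \frac{1}{2 O} = - \frac{1}{O}$)
$- 36 \left(P{\left(1 \right)} + \left(-3\right)^{2}\right) = - 36 \left(- 1^{-1} + \left(-3\right)^{2}\right) = - 36 \left(\left(-1\right) 1 + 9\right) = - 36 \left(-1 + 9\right) = \left(-36\right) 8 = -288$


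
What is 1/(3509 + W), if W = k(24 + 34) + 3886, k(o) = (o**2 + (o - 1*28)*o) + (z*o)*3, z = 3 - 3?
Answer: 1/12499 ≈ 8.0006e-5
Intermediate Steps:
z = 0
k(o) = o**2 + o*(-28 + o) (k(o) = (o**2 + (o - 1*28)*o) + (0*o)*3 = (o**2 + (o - 28)*o) + 0*3 = (o**2 + (-28 + o)*o) + 0 = (o**2 + o*(-28 + o)) + 0 = o**2 + o*(-28 + o))
W = 8990 (W = 2*(24 + 34)*(-14 + (24 + 34)) + 3886 = 2*58*(-14 + 58) + 3886 = 2*58*44 + 3886 = 5104 + 3886 = 8990)
1/(3509 + W) = 1/(3509 + 8990) = 1/12499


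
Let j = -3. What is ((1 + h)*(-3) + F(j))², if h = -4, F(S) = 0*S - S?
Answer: 144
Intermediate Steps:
F(S) = -S (F(S) = 0 - S = -S)
((1 + h)*(-3) + F(j))² = ((1 - 4)*(-3) - 1*(-3))² = (-3*(-3) + 3)² = (9 + 3)² = 12² = 144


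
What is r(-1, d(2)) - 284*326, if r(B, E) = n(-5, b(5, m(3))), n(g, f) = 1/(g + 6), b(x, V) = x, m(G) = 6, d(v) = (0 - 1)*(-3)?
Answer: -92583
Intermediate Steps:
d(v) = 3 (d(v) = -1*(-3) = 3)
n(g, f) = 1/(6 + g)
r(B, E) = 1 (r(B, E) = 1/(6 - 5) = 1/1 = 1)
r(-1, d(2)) - 284*326 = 1 - 284*326 = 1 - 92584 = -92583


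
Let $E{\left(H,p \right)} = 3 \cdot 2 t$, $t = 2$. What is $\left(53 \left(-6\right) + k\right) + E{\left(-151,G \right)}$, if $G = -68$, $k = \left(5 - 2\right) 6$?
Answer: $-288$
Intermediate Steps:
$k = 18$ ($k = 3 \cdot 6 = 18$)
$E{\left(H,p \right)} = 12$ ($E{\left(H,p \right)} = 3 \cdot 2 \cdot 2 = 6 \cdot 2 = 12$)
$\left(53 \left(-6\right) + k\right) + E{\left(-151,G \right)} = \left(53 \left(-6\right) + 18\right) + 12 = \left(-318 + 18\right) + 12 = -300 + 12 = -288$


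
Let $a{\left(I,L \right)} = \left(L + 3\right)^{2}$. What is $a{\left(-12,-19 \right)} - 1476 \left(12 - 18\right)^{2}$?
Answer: $-52880$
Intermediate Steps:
$a{\left(I,L \right)} = \left(3 + L\right)^{2}$
$a{\left(-12,-19 \right)} - 1476 \left(12 - 18\right)^{2} = \left(3 - 19\right)^{2} - 1476 \left(12 - 18\right)^{2} = \left(-16\right)^{2} - 1476 \left(-6\right)^{2} = 256 - 53136 = -52880$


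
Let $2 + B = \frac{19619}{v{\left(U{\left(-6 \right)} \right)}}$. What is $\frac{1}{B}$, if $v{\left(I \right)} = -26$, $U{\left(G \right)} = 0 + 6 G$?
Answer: $- \frac{26}{19671} \approx -0.0013217$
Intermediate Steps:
$U{\left(G \right)} = 6 G$
$B = - \frac{19671}{26}$ ($B = -2 + \frac{19619}{-26} = -2 + 19619 \left(- \frac{1}{26}\right) = -2 - \frac{19619}{26} = - \frac{19671}{26} \approx -756.58$)
$\frac{1}{B} = \frac{1}{- \frac{19671}{26}} = - \frac{26}{19671}$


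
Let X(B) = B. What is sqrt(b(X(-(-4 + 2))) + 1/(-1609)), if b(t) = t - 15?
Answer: I*sqrt(33657062)/1609 ≈ 3.6056*I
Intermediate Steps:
b(t) = -15 + t
sqrt(b(X(-(-4 + 2))) + 1/(-1609)) = sqrt((-15 - (-4 + 2)) + 1/(-1609)) = sqrt((-15 - 1*(-2)) - 1/1609) = sqrt((-15 + 2) - 1/1609) = sqrt(-13 - 1/1609) = sqrt(-20918/1609) = I*sqrt(33657062)/1609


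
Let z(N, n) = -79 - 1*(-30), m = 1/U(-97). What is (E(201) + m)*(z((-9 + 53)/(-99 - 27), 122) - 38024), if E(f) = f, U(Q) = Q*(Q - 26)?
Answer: -30434693212/3977 ≈ -7.6527e+6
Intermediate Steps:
U(Q) = Q*(-26 + Q)
m = 1/11931 (m = 1/(-97*(-26 - 97)) = 1/(-97*(-123)) = 1/11931 ≈ 8.3815e-5)
z(N, n) = -49 (z(N, n) = -79 + 30 = -49)
(E(201) + m)*(z((-9 + 53)/(-99 - 27), 122) - 38024) = (201 + 1/11931)*(-49 - 38024) = (2398132/11931)*(-38073) = -30434693212/3977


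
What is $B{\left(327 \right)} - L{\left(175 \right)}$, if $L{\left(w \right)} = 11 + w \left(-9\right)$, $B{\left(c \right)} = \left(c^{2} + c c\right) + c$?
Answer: $215749$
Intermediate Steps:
$B{\left(c \right)} = c + 2 c^{2}$ ($B{\left(c \right)} = \left(c^{2} + c^{2}\right) + c = 2 c^{2} + c = c + 2 c^{2}$)
$L{\left(w \right)} = 11 - 9 w$
$B{\left(327 \right)} - L{\left(175 \right)} = 327 \left(1 + 2 \cdot 327\right) - \left(11 - 1575\right) = 327 \left(1 + 654\right) - \left(11 - 1575\right) = 327 \cdot 655 - -1564 = 214185 + 1564 = 215749$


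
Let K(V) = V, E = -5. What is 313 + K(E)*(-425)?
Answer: 2438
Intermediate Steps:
313 + K(E)*(-425) = 313 - 5*(-425) = 313 + 2125 = 2438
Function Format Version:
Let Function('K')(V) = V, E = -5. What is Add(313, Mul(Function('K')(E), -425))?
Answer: 2438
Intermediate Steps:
Add(313, Mul(Function('K')(E), -425)) = Add(313, Mul(-5, -425)) = Add(313, 2125) = 2438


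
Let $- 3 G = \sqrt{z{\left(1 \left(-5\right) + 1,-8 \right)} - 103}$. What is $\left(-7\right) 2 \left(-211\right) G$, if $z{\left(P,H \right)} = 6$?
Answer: $- \frac{2954 i \sqrt{97}}{3} \approx - 9697.8 i$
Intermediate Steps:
$G = - \frac{i \sqrt{97}}{3}$ ($G = - \frac{\sqrt{6 - 103}}{3} = - \frac{\sqrt{-97}}{3} = - \frac{i \sqrt{97}}{3} \approx - 3.283 i$)
$\left(-7\right) 2 \left(-211\right) G = \left(-7\right) 2 \left(-211\right) \left(- \frac{i \sqrt{97}}{3}\right) = \left(-14\right) \left(-211\right) \left(- \frac{i \sqrt{97}}{3}\right) = 2954 \left(- \frac{i \sqrt{97}}{3}\right) = - \frac{2954 i \sqrt{97}}{3}$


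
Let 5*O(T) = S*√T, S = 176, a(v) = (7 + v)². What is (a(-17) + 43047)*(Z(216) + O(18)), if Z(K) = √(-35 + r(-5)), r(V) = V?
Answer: 22781616*√2/5 + 86294*I*√10 ≈ 6.4436e+6 + 2.7289e+5*I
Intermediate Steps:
O(T) = 176*√T/5 (O(T) = (176*√T)/5 = 176*√T/5)
Z(K) = 2*I*√10 (Z(K) = √(-35 - 5) = √(-40) = 2*I*√10)
(a(-17) + 43047)*(Z(216) + O(18)) = ((7 - 17)² + 43047)*(2*I*√10 + 176*√18/5) = ((-10)² + 43047)*(2*I*√10 + 176*(3*√2)/5) = (100 + 43047)*(2*I*√10 + 528*√2/5) = 43147*(528*√2/5 + 2*I*√10) = 22781616*√2/5 + 86294*I*√10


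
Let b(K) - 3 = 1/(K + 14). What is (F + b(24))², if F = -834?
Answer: 997106929/1444 ≈ 6.9052e+5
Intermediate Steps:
b(K) = 3 + 1/(14 + K) (b(K) = 3 + 1/(K + 14) = 3 + 1/(14 + K))
(F + b(24))² = (-834 + (43 + 3*24)/(14 + 24))² = (-834 + (43 + 72)/38)² = (-834 + (1/38)*115)² = (-834 + 115/38)² = (-31577/38)² = 997106929/1444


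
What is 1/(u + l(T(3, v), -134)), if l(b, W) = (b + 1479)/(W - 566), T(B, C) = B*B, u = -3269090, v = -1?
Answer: -175/572091122 ≈ -3.0590e-7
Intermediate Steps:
T(B, C) = B**2
l(b, W) = (1479 + b)/(-566 + W)
1/(u + l(T(3, v), -134)) = 1/(-3269090 + (1479 + 3**2)/(-566 - 134)) = 1/(-3269090 + (1479 + 9)/(-700)) = 1/(-3269090 - 1/700*1488) = 1/(-3269090 - 372/175) = 1/(-572091122/175) = -175/572091122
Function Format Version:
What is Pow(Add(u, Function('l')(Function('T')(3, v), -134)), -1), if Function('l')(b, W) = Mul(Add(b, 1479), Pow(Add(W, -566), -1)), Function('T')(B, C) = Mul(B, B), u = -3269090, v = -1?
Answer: Rational(-175, 572091122) ≈ -3.0590e-7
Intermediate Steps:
Function('T')(B, C) = Pow(B, 2)
Function('l')(b, W) = Mul(Pow(Add(-566, W), -1), Add(1479, b)) (Function('l')(b, W) = Mul(Add(1479, b), Pow(Add(-566, W), -1)) = Mul(Pow(Add(-566, W), -1), Add(1479, b)))
Pow(Add(u, Function('l')(Function('T')(3, v), -134)), -1) = Pow(Add(-3269090, Mul(Pow(Add(-566, -134), -1), Add(1479, Pow(3, 2)))), -1) = Pow(Add(-3269090, Mul(Pow(-700, -1), Add(1479, 9))), -1) = Pow(Add(-3269090, Mul(Rational(-1, 700), 1488)), -1) = Pow(Add(-3269090, Rational(-372, 175)), -1) = Pow(Rational(-572091122, 175), -1) = Rational(-175, 572091122)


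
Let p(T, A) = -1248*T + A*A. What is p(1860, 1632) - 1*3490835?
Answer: -3148691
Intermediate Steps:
p(T, A) = A² - 1248*T (p(T, A) = -1248*T + A² = A² - 1248*T)
p(1860, 1632) - 1*3490835 = (1632² - 1248*1860) - 1*3490835 = (2663424 - 2321280) - 3490835 = 342144 - 3490835 = -3148691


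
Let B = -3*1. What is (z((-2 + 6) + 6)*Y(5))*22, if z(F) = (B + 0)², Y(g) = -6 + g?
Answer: -198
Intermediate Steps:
B = -3
z(F) = 9 (z(F) = (-3 + 0)² = (-3)² = 9)
(z((-2 + 6) + 6)*Y(5))*22 = (9*(-6 + 5))*22 = (9*(-1))*22 = -9*22 = -198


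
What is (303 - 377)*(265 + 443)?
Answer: -52392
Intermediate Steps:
(303 - 377)*(265 + 443) = -74*708 = -52392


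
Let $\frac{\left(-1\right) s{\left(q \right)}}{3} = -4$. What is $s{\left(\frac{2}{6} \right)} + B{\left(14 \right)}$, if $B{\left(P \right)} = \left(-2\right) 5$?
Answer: $2$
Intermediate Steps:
$s{\left(q \right)} = 12$ ($s{\left(q \right)} = \left(-3\right) \left(-4\right) = 12$)
$B{\left(P \right)} = -10$
$s{\left(\frac{2}{6} \right)} + B{\left(14 \right)} = 12 - 10 = 2$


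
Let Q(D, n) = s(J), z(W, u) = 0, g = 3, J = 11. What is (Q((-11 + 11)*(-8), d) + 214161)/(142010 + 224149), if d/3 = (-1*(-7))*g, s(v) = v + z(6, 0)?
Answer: 214172/366159 ≈ 0.58492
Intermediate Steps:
s(v) = v (s(v) = v + 0 = v)
d = 63 (d = 3*(-1*(-7)*3) = 3*(7*3) = 3*21 = 63)
Q(D, n) = 11
(Q((-11 + 11)*(-8), d) + 214161)/(142010 + 224149) = (11 + 214161)/(142010 + 224149) = 214172/366159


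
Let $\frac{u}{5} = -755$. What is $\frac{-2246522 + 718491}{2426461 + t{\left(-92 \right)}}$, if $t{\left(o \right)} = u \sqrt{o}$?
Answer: $- \frac{3707707628291}{5889024042021} - \frac{11536634050 i \sqrt{23}}{5889024042021} \approx -0.6296 - 0.0093951 i$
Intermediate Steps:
$u = -3775$ ($u = 5 \left(-755\right) = -3775$)
$t{\left(o \right)} = - 3775 \sqrt{o}$
$\frac{-2246522 + 718491}{2426461 + t{\left(-92 \right)}} = \frac{-2246522 + 718491}{2426461 - 3775 \sqrt{-92}} = - \frac{1528031}{2426461 - 3775 \cdot 2 i \sqrt{23}} = - \frac{1528031}{2426461 - 7550 i \sqrt{23}}$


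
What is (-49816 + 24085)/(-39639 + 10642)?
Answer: 25731/28997 ≈ 0.88737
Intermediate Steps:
(-49816 + 24085)/(-39639 + 10642) = -25731/(-28997) = -25731*(-1/28997) = 25731/28997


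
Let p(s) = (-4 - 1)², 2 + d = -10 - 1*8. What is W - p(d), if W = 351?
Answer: 326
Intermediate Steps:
d = -20 (d = -2 + (-10 - 1*8) = -2 + (-10 - 8) = -2 - 18 = -20)
p(s) = 25 (p(s) = (-5)² = 25)
W - p(d) = 351 - 1*25 = 351 - 25 = 326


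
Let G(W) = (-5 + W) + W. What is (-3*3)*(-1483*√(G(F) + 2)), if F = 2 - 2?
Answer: 13347*I*√3 ≈ 23118.0*I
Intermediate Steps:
F = 0
G(W) = -5 + 2*W
(-3*3)*(-1483*√(G(F) + 2)) = (-3*3)*(-1483*√((-5 + 2*0) + 2)) = -(-13347)*√((-5 + 0) + 2) = -(-13347)*√(-5 + 2) = -(-13347)*√(-3) = -(-13347)*I*√3 = 13347*I*√3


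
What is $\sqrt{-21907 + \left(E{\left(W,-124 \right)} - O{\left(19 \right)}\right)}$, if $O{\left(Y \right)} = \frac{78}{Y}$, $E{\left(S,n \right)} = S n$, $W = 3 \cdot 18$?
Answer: $\frac{i \sqrt{10327165}}{19} \approx 169.14 i$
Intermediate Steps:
$W = 54$
$\sqrt{-21907 + \left(E{\left(W,-124 \right)} - O{\left(19 \right)}\right)} = \sqrt{-21907 - \left(6696 + \frac{78}{19}\right)} = \sqrt{-21907 - \left(6696 + 78 \cdot \frac{1}{19}\right)} = \sqrt{-21907 - \frac{127302}{19}} = \sqrt{- \frac{543535}{19}} = \frac{i \sqrt{10327165}}{19}$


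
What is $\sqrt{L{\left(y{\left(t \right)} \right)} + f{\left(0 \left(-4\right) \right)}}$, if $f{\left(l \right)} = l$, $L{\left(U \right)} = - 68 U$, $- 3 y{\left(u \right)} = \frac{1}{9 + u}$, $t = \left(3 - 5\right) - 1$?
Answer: $\frac{\sqrt{34}}{3} \approx 1.9437$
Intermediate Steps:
$t = -3$ ($t = -2 - 1 = -3$)
$y{\left(u \right)} = - \frac{1}{3 \left(9 + u\right)}$
$\sqrt{L{\left(y{\left(t \right)} \right)} + f{\left(0 \left(-4\right) \right)}} = \sqrt{- 68 \left(- \frac{1}{27 + 3 \left(-3\right)}\right) + 0 \left(-4\right)} = \sqrt{- 68 \left(- \frac{1}{27 - 9}\right) + 0} = \sqrt{- 68 \left(- \frac{1}{18}\right) + 0} = \sqrt{- 68 \left(\left(-1\right) \frac{1}{18}\right) + 0} = \sqrt{\left(-68\right) \left(- \frac{1}{18}\right) + 0} = \sqrt{\frac{34}{9} + 0} = \sqrt{\frac{34}{9}} = \frac{\sqrt{34}}{3}$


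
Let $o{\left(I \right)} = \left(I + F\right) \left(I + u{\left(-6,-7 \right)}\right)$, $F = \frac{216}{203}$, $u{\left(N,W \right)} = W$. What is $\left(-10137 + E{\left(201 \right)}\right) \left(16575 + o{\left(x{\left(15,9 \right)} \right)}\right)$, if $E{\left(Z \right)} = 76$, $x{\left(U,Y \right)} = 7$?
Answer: $-166761075$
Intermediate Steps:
$F = \frac{216}{203}$ ($F = 216 \cdot \frac{1}{203} = \frac{216}{203} \approx 1.064$)
$o{\left(I \right)} = \left(-7 + I\right) \left(\frac{216}{203} + I\right)$ ($o{\left(I \right)} = \left(I + \frac{216}{203}\right) \left(I - 7\right) = \left(\frac{216}{203} + I\right) \left(-7 + I\right) = \left(-7 + I\right) \left(\frac{216}{203} + I\right)$)
$\left(-10137 + E{\left(201 \right)}\right) \left(16575 + o{\left(x{\left(15,9 \right)} \right)}\right) = \left(-10137 + 76\right) \left(16575 - \left(49 - 49\right)\right) = - 10061 \left(16575 - 0\right) = - 10061 \left(16575 + 0\right) = \left(-10061\right) 16575 = -166761075$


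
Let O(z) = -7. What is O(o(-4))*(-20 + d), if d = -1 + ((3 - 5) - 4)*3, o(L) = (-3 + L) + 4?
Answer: 273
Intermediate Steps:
o(L) = 1 + L
d = -19 (d = -1 + (-2 - 4)*3 = -1 - 6*3 = -1 - 18 = -19)
O(o(-4))*(-20 + d) = -7*(-20 - 19) = -7*(-39) = 273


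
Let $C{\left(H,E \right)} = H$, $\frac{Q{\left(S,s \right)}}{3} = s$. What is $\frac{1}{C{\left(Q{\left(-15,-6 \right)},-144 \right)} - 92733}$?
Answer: $- \frac{1}{92751} \approx -1.0782 \cdot 10^{-5}$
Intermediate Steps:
$Q{\left(S,s \right)} = 3 s$
$\frac{1}{C{\left(Q{\left(-15,-6 \right)},-144 \right)} - 92733} = \frac{1}{3 \left(-6\right) - 92733} = \frac{1}{-18 - 92733} = \frac{1}{-92751} = - \frac{1}{92751}$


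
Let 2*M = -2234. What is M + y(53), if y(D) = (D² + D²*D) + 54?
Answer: 150623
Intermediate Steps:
y(D) = 54 + D² + D³ (y(D) = (D² + D³) + 54 = 54 + D² + D³)
M = -1117 (M = (½)*(-2234) = -1117)
M + y(53) = -1117 + (54 + 53² + 53³) = -1117 + (54 + 2809 + 148877) = -1117 + 151740 = 150623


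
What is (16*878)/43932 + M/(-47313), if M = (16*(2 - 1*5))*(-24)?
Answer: 2436680/8248233 ≈ 0.29542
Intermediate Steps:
M = 1152 (M = (16*(2 - 5))*(-24) = (16*(-3))*(-24) = -48*(-24) = 1152)
(16*878)/43932 + M/(-47313) = (16*878)/43932 + 1152/(-47313) = 14048*(1/43932) + 1152*(-1/47313) = 3512/10983 - 128/5257 = 2436680/8248233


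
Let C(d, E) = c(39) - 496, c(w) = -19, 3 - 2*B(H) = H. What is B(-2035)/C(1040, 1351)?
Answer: -1019/515 ≈ -1.9786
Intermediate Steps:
B(H) = 3/2 - H/2
C(d, E) = -515 (C(d, E) = -19 - 496 = -515)
B(-2035)/C(1040, 1351) = (3/2 - 1/2*(-2035))/(-515) = (3/2 + 2035/2)*(-1/515) = 1019*(-1/515) = -1019/515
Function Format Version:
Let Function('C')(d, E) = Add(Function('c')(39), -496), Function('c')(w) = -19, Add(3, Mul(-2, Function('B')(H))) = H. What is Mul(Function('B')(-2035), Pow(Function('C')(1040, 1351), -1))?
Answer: Rational(-1019, 515) ≈ -1.9786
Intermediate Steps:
Function('B')(H) = Add(Rational(3, 2), Mul(Rational(-1, 2), H))
Function('C')(d, E) = -515 (Function('C')(d, E) = Add(-19, -496) = -515)
Mul(Function('B')(-2035), Pow(Function('C')(1040, 1351), -1)) = Mul(Add(Rational(3, 2), Mul(Rational(-1, 2), -2035)), Pow(-515, -1)) = Mul(Add(Rational(3, 2), Rational(2035, 2)), Rational(-1, 515)) = Mul(1019, Rational(-1, 515)) = Rational(-1019, 515)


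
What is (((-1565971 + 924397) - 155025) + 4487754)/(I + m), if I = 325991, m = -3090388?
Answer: -3691155/2764397 ≈ -1.3352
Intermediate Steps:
(((-1565971 + 924397) - 155025) + 4487754)/(I + m) = (((-1565971 + 924397) - 155025) + 4487754)/(325991 - 3090388) = ((-641574 - 155025) + 4487754)/(-2764397) = (-796599 + 4487754)*(-1/2764397) = 3691155*(-1/2764397) = -3691155/2764397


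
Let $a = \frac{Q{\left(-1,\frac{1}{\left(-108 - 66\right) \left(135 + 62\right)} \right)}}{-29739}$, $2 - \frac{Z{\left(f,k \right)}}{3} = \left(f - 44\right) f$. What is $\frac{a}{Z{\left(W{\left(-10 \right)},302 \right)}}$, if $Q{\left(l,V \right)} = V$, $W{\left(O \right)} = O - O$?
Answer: $\frac{1}{6116360652} \approx 1.635 \cdot 10^{-10}$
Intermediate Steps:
$W{\left(O \right)} = 0$
$Z{\left(f,k \right)} = 6 - 3 f \left(-44 + f\right)$ ($Z{\left(f,k \right)} = 6 - 3 \left(f - 44\right) f = 6 - 3 \left(-44 + f\right) f = 6 - 3 f \left(-44 + f\right)$)
$a = \frac{1}{1019393442}$ ($a = \frac{1}{\left(-108 - 66\right) \left(135 + 62\right) \left(-29739\right)} = \frac{1}{\left(-174\right) 197} \left(- \frac{1}{29739}\right) = \frac{1}{-34278} \left(- \frac{1}{29739}\right) = \left(- \frac{1}{34278}\right) \left(- \frac{1}{29739}\right) = \frac{1}{1019393442} \approx 9.8098 \cdot 10^{-10}$)
$\frac{a}{Z{\left(W{\left(-10 \right)},302 \right)}} = \frac{1}{1019393442 \left(6 - 3 \cdot 0^{2} + 132 \cdot 0\right)} = \frac{1}{1019393442 \left(6 - 0 + 0\right)} = \frac{1}{1019393442 \left(6 + 0 + 0\right)} = \frac{1}{1019393442 \cdot 6} = \frac{1}{1019393442} \cdot \frac{1}{6} = \frac{1}{6116360652}$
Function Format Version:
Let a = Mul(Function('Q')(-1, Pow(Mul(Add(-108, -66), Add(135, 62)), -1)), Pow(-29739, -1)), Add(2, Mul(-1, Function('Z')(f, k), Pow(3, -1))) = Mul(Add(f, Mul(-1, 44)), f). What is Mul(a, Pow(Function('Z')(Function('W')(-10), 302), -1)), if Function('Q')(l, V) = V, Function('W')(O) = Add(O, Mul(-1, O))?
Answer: Rational(1, 6116360652) ≈ 1.6350e-10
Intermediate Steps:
Function('W')(O) = 0
Function('Z')(f, k) = Add(6, Mul(-3, f, Add(-44, f))) (Function('Z')(f, k) = Add(6, Mul(-3, Mul(Add(f, Mul(-1, 44)), f))) = Add(6, Mul(-3, Mul(Add(f, -44), f))) = Add(6, Mul(-3, Mul(Add(-44, f), f))) = Add(6, Mul(-3, Mul(f, Add(-44, f)))) = Add(6, Mul(-3, f, Add(-44, f))))
a = Rational(1, 1019393442) (a = Mul(Pow(Mul(Add(-108, -66), Add(135, 62)), -1), Pow(-29739, -1)) = Mul(Pow(Mul(-174, 197), -1), Rational(-1, 29739)) = Mul(Pow(-34278, -1), Rational(-1, 29739)) = Mul(Rational(-1, 34278), Rational(-1, 29739)) = Rational(1, 1019393442) ≈ 9.8098e-10)
Mul(a, Pow(Function('Z')(Function('W')(-10), 302), -1)) = Mul(Rational(1, 1019393442), Pow(Add(6, Mul(-3, Pow(0, 2)), Mul(132, 0)), -1)) = Mul(Rational(1, 1019393442), Pow(Add(6, Mul(-3, 0), 0), -1)) = Mul(Rational(1, 1019393442), Pow(Add(6, 0, 0), -1)) = Mul(Rational(1, 1019393442), Pow(6, -1)) = Mul(Rational(1, 1019393442), Rational(1, 6)) = Rational(1, 6116360652)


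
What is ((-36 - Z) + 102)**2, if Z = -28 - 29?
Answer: 15129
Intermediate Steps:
Z = -57
((-36 - Z) + 102)**2 = ((-36 - 1*(-57)) + 102)**2 = ((-36 + 57) + 102)**2 = (21 + 102)**2 = 123**2 = 15129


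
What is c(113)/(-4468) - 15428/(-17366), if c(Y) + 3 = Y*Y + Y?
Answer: -4071695/2041876 ≈ -1.9941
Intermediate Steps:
c(Y) = -3 + Y + Y**2 (c(Y) = -3 + (Y*Y + Y) = -3 + (Y**2 + Y) = -3 + (Y + Y**2) = -3 + Y + Y**2)
c(113)/(-4468) - 15428/(-17366) = (-3 + 113 + 113**2)/(-4468) - 15428/(-17366) = (-3 + 113 + 12769)*(-1/4468) - 15428*(-1/17366) = 12879*(-1/4468) + 406/457 = -12879/4468 + 406/457 = -4071695/2041876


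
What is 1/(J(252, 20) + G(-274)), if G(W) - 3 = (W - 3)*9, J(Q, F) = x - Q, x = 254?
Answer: -1/2488 ≈ -0.00040193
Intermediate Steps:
J(Q, F) = 254 - Q
G(W) = -24 + 9*W (G(W) = 3 + (W - 3)*9 = 3 + (-3 + W)*9 = 3 + (-27 + 9*W) = -24 + 9*W)
1/(J(252, 20) + G(-274)) = 1/((254 - 1*252) + (-24 + 9*(-274))) = 1/((254 - 252) + (-24 - 2466)) = 1/(2 - 2490) = 1/(-2488) = -1/2488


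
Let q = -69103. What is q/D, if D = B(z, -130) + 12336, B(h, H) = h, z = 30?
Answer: -69103/12366 ≈ -5.5881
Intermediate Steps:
D = 12366 (D = 30 + 12336 = 12366)
q/D = -69103/12366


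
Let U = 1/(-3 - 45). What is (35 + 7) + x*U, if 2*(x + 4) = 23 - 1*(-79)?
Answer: 1969/48 ≈ 41.021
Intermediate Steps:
x = 47 (x = -4 + (23 - 1*(-79))/2 = -4 + (23 + 79)/2 = -4 + (½)*102 = -4 + 51 = 47)
U = -1/48 (U = 1/(-48) = -1/48 ≈ -0.020833)
(35 + 7) + x*U = (35 + 7) + 47*(-1/48) = 42 - 47/48 = 1969/48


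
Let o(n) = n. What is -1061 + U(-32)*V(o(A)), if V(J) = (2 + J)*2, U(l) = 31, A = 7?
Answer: -503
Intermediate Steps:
V(J) = 4 + 2*J
-1061 + U(-32)*V(o(A)) = -1061 + 31*(4 + 2*7) = -1061 + 31*(4 + 14) = -1061 + 31*18 = -1061 + 558 = -503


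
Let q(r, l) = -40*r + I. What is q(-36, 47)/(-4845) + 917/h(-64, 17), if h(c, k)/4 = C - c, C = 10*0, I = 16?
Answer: 4070129/1240320 ≈ 3.2815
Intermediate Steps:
q(r, l) = 16 - 40*r (q(r, l) = -40*r + 16 = 16 - 40*r)
C = 0
h(c, k) = -4*c (h(c, k) = 4*(0 - c) = 4*(-c) = -4*c)
q(-36, 47)/(-4845) + 917/h(-64, 17) = (16 - 40*(-36))/(-4845) + 917/((-4*(-64))) = (16 + 1440)*(-1/4845) + 917/256 = 1456*(-1/4845) + 917*(1/256) = -1456/4845 + 917/256 = 4070129/1240320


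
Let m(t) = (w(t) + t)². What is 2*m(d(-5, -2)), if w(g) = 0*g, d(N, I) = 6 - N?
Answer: 242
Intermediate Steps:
w(g) = 0
m(t) = t² (m(t) = (0 + t)² = t²)
2*m(d(-5, -2)) = 2*(6 - 1*(-5))² = 2*(6 + 5)² = 2*11² = 2*121 = 242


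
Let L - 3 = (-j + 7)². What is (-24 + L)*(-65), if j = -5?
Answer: -7995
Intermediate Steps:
L = 147 (L = 3 + (-1*(-5) + 7)² = 3 + (5 + 7)² = 3 + 12² = 3 + 144 = 147)
(-24 + L)*(-65) = (-24 + 147)*(-65) = 123*(-65) = -7995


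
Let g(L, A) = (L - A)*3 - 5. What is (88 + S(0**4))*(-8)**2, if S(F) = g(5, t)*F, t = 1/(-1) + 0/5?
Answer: 5632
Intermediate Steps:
t = -1 (t = 1*(-1) + 0*(1/5) = -1 + 0 = -1)
g(L, A) = -5 - 3*A + 3*L (g(L, A) = (-3*A + 3*L) - 5 = -5 - 3*A + 3*L)
S(F) = 13*F (S(F) = (-5 - 3*(-1) + 3*5)*F = (-5 + 3 + 15)*F = 13*F)
(88 + S(0**4))*(-8)**2 = (88 + 13*0**4)*(-8)**2 = (88 + 13*0)*64 = (88 + 0)*64 = 88*64 = 5632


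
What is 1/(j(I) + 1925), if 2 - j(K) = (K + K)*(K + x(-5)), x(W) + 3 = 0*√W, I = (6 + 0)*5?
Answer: 1/307 ≈ 0.0032573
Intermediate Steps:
I = 30 (I = 6*5 = 30)
x(W) = -3 (x(W) = -3 + 0*√W = -3 + 0 = -3)
j(K) = 2 - 2*K*(-3 + K) (j(K) = 2 - (K + K)*(K - 3) = 2 - 2*K*(-3 + K))
1/(j(I) + 1925) = 1/((2 - 2*30² + 6*30) + 1925) = 1/((2 - 2*900 + 180) + 1925) = 1/((2 - 1800 + 180) + 1925) = 1/(-1618 + 1925) = 1/307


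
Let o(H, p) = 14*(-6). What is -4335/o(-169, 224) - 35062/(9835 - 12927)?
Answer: 1362419/21644 ≈ 62.947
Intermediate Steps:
o(H, p) = -84
-4335/o(-169, 224) - 35062/(9835 - 12927) = -4335/(-84) - 35062/(9835 - 12927) = -4335*(-1/84) - 35062/(-3092) = 1445/28 - 35062*(-1/3092) = 1445/28 + 17531/1546 = 1362419/21644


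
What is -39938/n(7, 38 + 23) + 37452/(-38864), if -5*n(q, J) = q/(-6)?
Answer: -1663027683/9716 ≈ -1.7116e+5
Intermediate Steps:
n(q, J) = q/30 (n(q, J) = -q/(5*(-6)) = -q*(-1)/(5*6) = -(-1)*q/30 = q/30)
-39938/n(7, 38 + 23) + 37452/(-38864) = -39938/((1/30)*7) + 37452/(-38864) = -39938/7/30 + 37452*(-1/38864) = -39938*30/7 - 9363/9716 = -1198140/7 - 9363/9716 = -1663027683/9716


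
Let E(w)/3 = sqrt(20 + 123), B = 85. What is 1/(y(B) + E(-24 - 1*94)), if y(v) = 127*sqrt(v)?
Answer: 1/(3*sqrt(143) + 127*sqrt(85)) ≈ 0.00082867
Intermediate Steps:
E(w) = 3*sqrt(143) (E(w) = 3*sqrt(20 + 123) = 3*sqrt(143))
1/(y(B) + E(-24 - 1*94)) = 1/(127*sqrt(85) + 3*sqrt(143)) = 1/(3*sqrt(143) + 127*sqrt(85))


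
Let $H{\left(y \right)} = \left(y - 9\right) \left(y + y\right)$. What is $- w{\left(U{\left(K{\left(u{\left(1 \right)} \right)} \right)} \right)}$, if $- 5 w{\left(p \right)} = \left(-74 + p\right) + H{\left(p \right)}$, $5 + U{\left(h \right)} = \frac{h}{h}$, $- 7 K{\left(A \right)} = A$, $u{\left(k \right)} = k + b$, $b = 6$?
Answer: $\frac{26}{5} \approx 5.2$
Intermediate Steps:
$u{\left(k \right)} = 6 + k$ ($u{\left(k \right)} = k + 6 = 6 + k$)
$K{\left(A \right)} = - \frac{A}{7}$
$U{\left(h \right)} = -4$ ($U{\left(h \right)} = -5 + \frac{h}{h} = -5 + 1 = -4$)
$H{\left(y \right)} = 2 y \left(-9 + y\right)$ ($H{\left(y \right)} = \left(-9 + y\right) 2 y = 2 y \left(-9 + y\right)$)
$w{\left(p \right)} = \frac{74}{5} - \frac{p}{5} - \frac{2 p \left(-9 + p\right)}{5}$ ($w{\left(p \right)} = - \frac{\left(-74 + p\right) + 2 p \left(-9 + p\right)}{5} = - \frac{-74 + p + 2 p \left(-9 + p\right)}{5} = \frac{74}{5} - \frac{p}{5} - \frac{2 p \left(-9 + p\right)}{5}$)
$- w{\left(U{\left(K{\left(u{\left(1 \right)} \right)} \right)} \right)} = - (\frac{74}{5} - - \frac{4}{5} - - \frac{8 \left(-9 - 4\right)}{5}) = - (\frac{74}{5} + \frac{4}{5} - \left(- \frac{8}{5}\right) \left(-13\right)) = - (\frac{74}{5} + \frac{4}{5} - \frac{104}{5}) = \left(-1\right) \left(- \frac{26}{5}\right) = \frac{26}{5}$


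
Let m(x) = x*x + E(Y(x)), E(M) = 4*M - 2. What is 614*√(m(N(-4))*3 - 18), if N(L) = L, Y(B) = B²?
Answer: 3684*√6 ≈ 9023.9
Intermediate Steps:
E(M) = -2 + 4*M
m(x) = -2 + 5*x² (m(x) = x*x + (-2 + 4*x²) = x² + (-2 + 4*x²) = -2 + 5*x²)
614*√(m(N(-4))*3 - 18) = 614*√((-2 + 5*(-4)²)*3 - 18) = 614*√((-2 + 5*16)*3 - 18) = 614*√((-2 + 80)*3 - 18) = 614*√(78*3 - 18) = 614*√(234 - 18) = 614*√216 = 614*(6*√6) = 3684*√6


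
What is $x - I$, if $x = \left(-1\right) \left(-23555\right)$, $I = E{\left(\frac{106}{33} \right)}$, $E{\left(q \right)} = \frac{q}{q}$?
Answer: $23554$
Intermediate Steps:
$E{\left(q \right)} = 1$
$I = 1$
$x = 23555$
$x - I = 23555 - 1 = 23554$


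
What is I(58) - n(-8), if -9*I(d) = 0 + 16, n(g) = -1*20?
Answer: 164/9 ≈ 18.222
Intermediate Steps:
n(g) = -20
I(d) = -16/9 (I(d) = -(0 + 16)/9 = -⅑*16 = -16/9)
I(58) - n(-8) = -16/9 - 1*(-20) = -16/9 + 20 = 164/9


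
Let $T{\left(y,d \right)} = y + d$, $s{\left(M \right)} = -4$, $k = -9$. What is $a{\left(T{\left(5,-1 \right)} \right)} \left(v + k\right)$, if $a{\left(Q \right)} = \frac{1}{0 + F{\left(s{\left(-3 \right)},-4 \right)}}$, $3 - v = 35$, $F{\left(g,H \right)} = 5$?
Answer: $- \frac{41}{5} \approx -8.2$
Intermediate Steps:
$v = -32$ ($v = 3 - 35 = -32$)
$T{\left(y,d \right)} = d + y$
$a{\left(Q \right)} = \frac{1}{5}$ ($a{\left(Q \right)} = \frac{1}{0 + 5} = \frac{1}{5}$)
$a{\left(T{\left(5,-1 \right)} \right)} \left(v + k\right) = \frac{-32 - 9}{5} = \frac{1}{5} \left(-41\right) = - \frac{41}{5}$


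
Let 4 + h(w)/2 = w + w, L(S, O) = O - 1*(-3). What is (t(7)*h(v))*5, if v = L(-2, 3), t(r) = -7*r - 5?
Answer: -4320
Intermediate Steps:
t(r) = -5 - 7*r
L(S, O) = 3 + O (L(S, O) = O + 3 = 3 + O)
v = 6 (v = 3 + 3 = 6)
h(w) = -8 + 4*w (h(w) = -8 + 2*(w + w) = -8 + 2*(2*w) = -8 + 4*w)
(t(7)*h(v))*5 = ((-5 - 7*7)*(-8 + 4*6))*5 = ((-5 - 49)*(-8 + 24))*5 = -54*16*5 = -864*5 = -4320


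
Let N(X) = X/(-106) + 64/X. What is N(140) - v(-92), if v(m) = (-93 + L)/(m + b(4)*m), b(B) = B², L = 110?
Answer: -145529/170660 ≈ -0.85274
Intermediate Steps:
N(X) = 64/X - X/106 (N(X) = X*(-1/106) + 64/X = -X/106 + 64/X = 64/X - X/106)
v(m) = 1/m (v(m) = (-93 + 110)/(m + 4²*m) = 17/(m + 16*m) = 17/((17*m)) = 17*(1/(17*m)) = 1/m)
N(140) - v(-92) = (64/140 - 1/106*140) - 1/(-92) = (64*(1/140) - 70/53) - 1*(-1/92) = (16/35 - 70/53) + 1/92 = -1602/1855 + 1/92 = -145529/170660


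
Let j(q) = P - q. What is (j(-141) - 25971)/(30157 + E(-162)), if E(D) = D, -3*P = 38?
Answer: -77528/89985 ≈ -0.86157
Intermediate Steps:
P = -38/3 (P = -⅓*38 = -38/3 ≈ -12.667)
j(q) = -38/3 - q
(j(-141) - 25971)/(30157 + E(-162)) = ((-38/3 - 1*(-141)) - 25971)/(30157 - 162) = ((-38/3 + 141) - 25971)/29995 = (385/3 - 25971)*(1/29995) = -77528/3*1/29995 = -77528/89985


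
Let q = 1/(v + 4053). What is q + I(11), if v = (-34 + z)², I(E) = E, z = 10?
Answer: 50920/4629 ≈ 11.000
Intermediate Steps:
v = 576 (v = (-34 + 10)² = (-24)² = 576)
q = 1/4629 (q = 1/(576 + 4053) = 1/4629 ≈ 0.00021603)
q + I(11) = 1/4629 + 11 = 50920/4629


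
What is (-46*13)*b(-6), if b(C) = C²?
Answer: -21528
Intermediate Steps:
(-46*13)*b(-6) = -46*13*(-6)² = -598*36 = -21528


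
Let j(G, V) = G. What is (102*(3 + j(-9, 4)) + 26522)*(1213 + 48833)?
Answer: 1296691860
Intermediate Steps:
(102*(3 + j(-9, 4)) + 26522)*(1213 + 48833) = (102*(3 - 9) + 26522)*(1213 + 48833) = (102*(-6) + 26522)*50046 = (-612 + 26522)*50046 = 25910*50046 = 1296691860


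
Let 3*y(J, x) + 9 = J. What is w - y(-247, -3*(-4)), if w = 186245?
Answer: 558991/3 ≈ 1.8633e+5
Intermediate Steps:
y(J, x) = -3 + J/3
w - y(-247, -3*(-4)) = 186245 - (-3 + (⅓)*(-247)) = 186245 - (-3 - 247/3) = 186245 - 1*(-256/3) = 186245 + 256/3 = 558991/3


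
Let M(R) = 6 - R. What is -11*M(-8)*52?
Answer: -8008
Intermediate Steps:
-11*M(-8)*52 = -11*(6 - 1*(-8))*52 = -11*(6 + 8)*52 = -11*14*52 = -154*52 = -8008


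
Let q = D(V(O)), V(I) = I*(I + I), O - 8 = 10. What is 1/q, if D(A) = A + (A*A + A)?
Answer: 1/421200 ≈ 2.3742e-6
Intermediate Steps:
O = 18 (O = 8 + 10 = 18)
V(I) = 2*I**2 (V(I) = I*(2*I) = 2*I**2)
D(A) = A**2 + 2*A (D(A) = A + (A**2 + A) = A + (A + A**2) = A**2 + 2*A)
q = 421200 (q = (2*18**2)*(2 + 2*18**2) = (2*324)*(2 + 2*324) = 648*(2 + 648) = 648*650 = 421200)
1/q = 1/421200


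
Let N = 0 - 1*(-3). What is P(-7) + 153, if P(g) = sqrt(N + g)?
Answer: 153 + 2*I ≈ 153.0 + 2.0*I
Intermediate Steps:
N = 3 (N = 0 + 3 = 3)
P(g) = sqrt(3 + g)
P(-7) + 153 = sqrt(3 - 7) + 153 = sqrt(-4) + 153 = 2*I + 153 = 153 + 2*I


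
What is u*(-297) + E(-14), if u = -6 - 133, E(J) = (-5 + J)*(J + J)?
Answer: 41815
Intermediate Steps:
E(J) = 2*J*(-5 + J) (E(J) = (-5 + J)*(2*J) = 2*J*(-5 + J))
u = -139
u*(-297) + E(-14) = -139*(-297) + 2*(-14)*(-5 - 14) = 41283 + 2*(-14)*(-19) = 41283 + 532 = 41815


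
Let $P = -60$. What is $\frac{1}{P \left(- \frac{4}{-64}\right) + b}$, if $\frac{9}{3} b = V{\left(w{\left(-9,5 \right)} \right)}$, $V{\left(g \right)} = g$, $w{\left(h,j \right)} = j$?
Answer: $- \frac{12}{25} \approx -0.48$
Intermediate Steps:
$b = \frac{5}{3}$ ($b = \frac{1}{3} \cdot 5 = \frac{5}{3} \approx 1.6667$)
$\frac{1}{P \left(- \frac{4}{-64}\right) + b} = \frac{1}{- 60 \left(- \frac{4}{-64}\right) + \frac{5}{3}} = \frac{1}{- 60 \left(\left(-4\right) \left(- \frac{1}{64}\right)\right) + \frac{5}{3}} = \frac{1}{\left(-60\right) \frac{1}{16} + \frac{5}{3}} = \frac{1}{- \frac{15}{4} + \frac{5}{3}} = \frac{1}{- \frac{25}{12}} = - \frac{12}{25}$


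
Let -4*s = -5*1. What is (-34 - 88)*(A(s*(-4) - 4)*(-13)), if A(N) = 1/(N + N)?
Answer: -793/9 ≈ -88.111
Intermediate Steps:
s = 5/4 (s = -(-5)/4 = -¼*(-5) = 5/4 ≈ 1.2500)
A(N) = 1/(2*N)
(-34 - 88)*(A(s*(-4) - 4)*(-13)) = (-34 - 88)*((1/(2*((5/4)*(-4) - 4)))*(-13)) = -122*1/(2*(-5 - 4))*(-13) = -122*(½)/(-9)*(-13) = -122*(½)*(-⅑)*(-13) = -(-61)*(-13)/9 = -122*13/18 = -793/9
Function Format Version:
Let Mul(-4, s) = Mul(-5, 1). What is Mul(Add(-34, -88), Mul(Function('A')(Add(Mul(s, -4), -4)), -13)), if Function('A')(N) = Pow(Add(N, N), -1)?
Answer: Rational(-793, 9) ≈ -88.111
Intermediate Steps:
s = Rational(5, 4) (s = Mul(Rational(-1, 4), Mul(-5, 1)) = Mul(Rational(-1, 4), -5) = Rational(5, 4) ≈ 1.2500)
Function('A')(N) = Mul(Rational(1, 2), Pow(N, -1)) (Function('A')(N) = Pow(Mul(2, N), -1) = Mul(Rational(1, 2), Pow(N, -1)))
Mul(Add(-34, -88), Mul(Function('A')(Add(Mul(s, -4), -4)), -13)) = Mul(Add(-34, -88), Mul(Mul(Rational(1, 2), Pow(Add(Mul(Rational(5, 4), -4), -4), -1)), -13)) = Mul(-122, Mul(Mul(Rational(1, 2), Pow(Add(-5, -4), -1)), -13)) = Mul(-122, Mul(Mul(Rational(1, 2), Pow(-9, -1)), -13)) = Mul(-122, Mul(Mul(Rational(1, 2), Rational(-1, 9)), -13)) = Mul(-122, Mul(Rational(-1, 18), -13)) = Mul(-122, Rational(13, 18)) = Rational(-793, 9)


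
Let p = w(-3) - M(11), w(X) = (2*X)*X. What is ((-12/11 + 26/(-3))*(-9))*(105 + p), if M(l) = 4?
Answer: 114954/11 ≈ 10450.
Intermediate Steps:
w(X) = 2*X²
p = 14 (p = 2*(-3)² - 1*4 = 2*9 - 4 = 18 - 4 = 14)
((-12/11 + 26/(-3))*(-9))*(105 + p) = ((-12/11 + 26/(-3))*(-9))*(105 + 14) = ((-12*1/11 + 26*(-⅓))*(-9))*119 = ((-12/11 - 26/3)*(-9))*119 = -322/33*(-9)*119 = (966/11)*119 = 114954/11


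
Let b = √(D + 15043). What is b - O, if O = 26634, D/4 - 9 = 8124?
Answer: -26634 + 5*√1903 ≈ -26416.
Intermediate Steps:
D = 32532 (D = 36 + 4*8124 = 36 + 32496 = 32532)
b = 5*√1903 (b = √(32532 + 15043) = √47575 = 5*√1903 ≈ 218.12)
b - O = 5*√1903 - 1*26634 = 5*√1903 - 26634 = -26634 + 5*√1903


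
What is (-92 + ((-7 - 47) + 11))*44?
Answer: -5940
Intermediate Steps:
(-92 + ((-7 - 47) + 11))*44 = (-92 + (-54 + 11))*44 = (-92 - 43)*44 = -135*44 = -5940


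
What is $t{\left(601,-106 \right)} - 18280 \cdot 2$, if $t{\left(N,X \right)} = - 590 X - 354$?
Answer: $25626$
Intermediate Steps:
$t{\left(N,X \right)} = -354 - 590 X$
$t{\left(601,-106 \right)} - 18280 \cdot 2 = \left(-354 - -62540\right) - 18280 \cdot 2 = \left(-354 + 62540\right) - 36560 = 62186 - 36560 = 25626$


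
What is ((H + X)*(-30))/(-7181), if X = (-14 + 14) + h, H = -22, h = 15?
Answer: -210/7181 ≈ -0.029244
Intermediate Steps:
X = 15 (X = (-14 + 14) + 15 = 0 + 15 = 15)
((H + X)*(-30))/(-7181) = ((-22 + 15)*(-30))/(-7181) = -7*(-30)*(-1/7181) = 210*(-1/7181) = -210/7181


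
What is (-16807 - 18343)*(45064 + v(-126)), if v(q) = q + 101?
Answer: -1583120850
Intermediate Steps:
v(q) = 101 + q
(-16807 - 18343)*(45064 + v(-126)) = (-16807 - 18343)*(45064 + (101 - 126)) = -35150*(45064 - 25) = -35150*45039 = -1583120850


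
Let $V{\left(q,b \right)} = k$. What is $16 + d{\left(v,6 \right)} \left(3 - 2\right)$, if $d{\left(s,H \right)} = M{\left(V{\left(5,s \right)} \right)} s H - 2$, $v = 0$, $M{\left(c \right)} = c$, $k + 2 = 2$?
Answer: $14$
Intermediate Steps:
$k = 0$ ($k = -2 + 2 = 0$)
$V{\left(q,b \right)} = 0$
$d{\left(s,H \right)} = -2$ ($d{\left(s,H \right)} = 0 s H - 2 = 0 H - 2 = 0 - 2 = -2$)
$16 + d{\left(v,6 \right)} \left(3 - 2\right) = 16 - 2 \left(3 - 2\right) = 16 - 2 = 14$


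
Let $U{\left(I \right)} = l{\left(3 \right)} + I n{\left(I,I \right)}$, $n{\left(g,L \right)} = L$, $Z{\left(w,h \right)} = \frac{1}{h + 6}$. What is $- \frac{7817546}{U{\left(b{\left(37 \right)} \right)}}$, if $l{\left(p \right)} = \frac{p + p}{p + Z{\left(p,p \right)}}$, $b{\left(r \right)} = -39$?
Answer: $- \frac{109445644}{21321} \approx -5133.2$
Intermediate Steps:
$Z{\left(w,h \right)} = \frac{1}{6 + h}$
$l{\left(p \right)} = \frac{2 p}{p + \frac{1}{6 + p}}$ ($l{\left(p \right)} = \frac{p + p}{p + \frac{1}{6 + p}} = \frac{2 p}{p + \frac{1}{6 + p}}$)
$U{\left(I \right)} = \frac{27}{14} + I^{2}$ ($U{\left(I \right)} = 2 \cdot 3 \frac{1}{1 + 3 \left(6 + 3\right)} \left(6 + 3\right) + I I = 2 \cdot 3 \frac{1}{1 + 3 \cdot 9} \cdot 9 + I^{2} = 2 \cdot 3 \frac{1}{1 + 27} \cdot 9 + I^{2} = 2 \cdot 3 \cdot \frac{1}{28} \cdot 9 + I^{2} = \frac{27}{14} + I^{2}$)
$- \frac{7817546}{U{\left(b{\left(37 \right)} \right)}} = - \frac{7817546}{\frac{27}{14} + \left(-39\right)^{2}} = - \frac{7817546}{\frac{27}{14} + 1521} = - \frac{7817546}{\frac{21321}{14}} = \left(-7817546\right) \frac{14}{21321} = - \frac{109445644}{21321}$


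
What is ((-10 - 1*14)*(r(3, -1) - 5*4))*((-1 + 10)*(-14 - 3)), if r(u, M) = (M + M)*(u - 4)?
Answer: -66096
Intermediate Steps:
r(u, M) = 2*M*(-4 + u) (r(u, M) = (2*M)*(-4 + u) = 2*M*(-4 + u))
((-10 - 1*14)*(r(3, -1) - 5*4))*((-1 + 10)*(-14 - 3)) = ((-10 - 1*14)*(2*(-1)*(-4 + 3) - 5*4))*((-1 + 10)*(-14 - 3)) = ((-10 - 14)*(2*(-1)*(-1) - 20))*(9*(-17)) = -24*(2 - 20)*(-153) = -24*(-18)*(-153) = 432*(-153) = -66096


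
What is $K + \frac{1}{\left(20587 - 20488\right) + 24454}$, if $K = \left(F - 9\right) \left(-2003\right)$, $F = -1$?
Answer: $\frac{491796591}{24553} \approx 20030.0$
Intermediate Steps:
$K = 20030$ ($K = \left(-1 - 9\right) \left(-2003\right) = \left(-10\right) \left(-2003\right) = 20030$)
$K + \frac{1}{\left(20587 - 20488\right) + 24454} = 20030 + \frac{1}{\left(20587 - 20488\right) + 24454} = 20030 + \frac{1}{99 + 24454} = 20030 + \frac{1}{24553} = \frac{491796591}{24553}$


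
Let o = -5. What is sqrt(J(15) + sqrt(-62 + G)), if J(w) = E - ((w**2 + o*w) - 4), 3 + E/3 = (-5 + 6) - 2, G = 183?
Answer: 7*I*sqrt(3) ≈ 12.124*I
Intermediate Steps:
E = -12 (E = -9 + 3*((-5 + 6) - 2) = -9 + 3*(1 - 2) = -9 + 3*(-1) = -9 - 3 = -12)
J(w) = -8 - w**2 + 5*w (J(w) = -12 - ((w**2 - 5*w) - 4) = -12 - (-4 + w**2 - 5*w) = -12 + (4 - w**2 + 5*w) = -8 - w**2 + 5*w)
sqrt(J(15) + sqrt(-62 + G)) = sqrt((-8 - 1*15**2 + 5*15) + sqrt(-62 + 183)) = sqrt((-8 - 1*225 + 75) + sqrt(121)) = sqrt((-8 - 225 + 75) + 11) = sqrt(-158 + 11) = sqrt(-147) = 7*I*sqrt(3)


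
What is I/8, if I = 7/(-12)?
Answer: -7/96 ≈ -0.072917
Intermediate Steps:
I = -7/12 (I = 7*(-1/12) = -7/12 ≈ -0.58333)
I/8 = -7/12/8 = (⅛)*(-7/12) = -7/96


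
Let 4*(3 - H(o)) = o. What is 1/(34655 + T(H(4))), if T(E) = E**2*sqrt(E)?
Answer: 34655/1200968993 - 4*sqrt(2)/1200968993 ≈ 2.8851e-5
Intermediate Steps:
H(o) = 3 - o/4
T(E) = E**(5/2)
1/(34655 + T(H(4))) = 1/(34655 + (3 - 1/4*4)**(5/2)) = 1/(34655 + (3 - 1)**(5/2)) = 1/(34655 + 2**(5/2)) = 1/(34655 + 4*sqrt(2))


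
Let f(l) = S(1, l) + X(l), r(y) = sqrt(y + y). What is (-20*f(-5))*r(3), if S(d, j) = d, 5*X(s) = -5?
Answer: 0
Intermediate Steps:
X(s) = -1 (X(s) = (1/5)*(-5) = -1)
r(y) = sqrt(2)*sqrt(y) (r(y) = sqrt(2*y) = sqrt(2)*sqrt(y))
f(l) = 0 (f(l) = 1 - 1 = 0)
(-20*f(-5))*r(3) = (-20*0)*(sqrt(2)*sqrt(3)) = 0*sqrt(6) = 0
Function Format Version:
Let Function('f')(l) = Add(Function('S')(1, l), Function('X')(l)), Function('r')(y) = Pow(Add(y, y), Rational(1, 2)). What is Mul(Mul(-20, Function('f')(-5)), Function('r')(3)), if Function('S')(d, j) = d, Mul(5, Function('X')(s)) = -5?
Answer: 0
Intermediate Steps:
Function('X')(s) = -1 (Function('X')(s) = Mul(Rational(1, 5), -5) = -1)
Function('r')(y) = Mul(Pow(2, Rational(1, 2)), Pow(y, Rational(1, 2))) (Function('r')(y) = Pow(Mul(2, y), Rational(1, 2)) = Mul(Pow(2, Rational(1, 2)), Pow(y, Rational(1, 2))))
Function('f')(l) = 0 (Function('f')(l) = Add(1, -1) = 0)
Mul(Mul(-20, Function('f')(-5)), Function('r')(3)) = Mul(Mul(-20, 0), Mul(Pow(2, Rational(1, 2)), Pow(3, Rational(1, 2)))) = Mul(0, Pow(6, Rational(1, 2))) = 0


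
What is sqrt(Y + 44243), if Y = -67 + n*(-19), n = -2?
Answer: sqrt(44214) ≈ 210.27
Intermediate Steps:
Y = -29 (Y = -67 - 2*(-19) = -67 + 38 = -29)
sqrt(Y + 44243) = sqrt(-29 + 44243) = sqrt(44214)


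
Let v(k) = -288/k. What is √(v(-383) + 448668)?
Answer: 6*√1828188071/383 ≈ 669.83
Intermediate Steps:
√(v(-383) + 448668) = √(-288/(-383) + 448668) = √(-288*(-1/383) + 448668) = √(288/383 + 448668) = √(171840132/383) = 6*√1828188071/383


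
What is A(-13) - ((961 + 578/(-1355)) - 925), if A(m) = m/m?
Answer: -46847/1355 ≈ -34.573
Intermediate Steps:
A(m) = 1
A(-13) - ((961 + 578/(-1355)) - 925) = 1 - ((961 + 578/(-1355)) - 925) = 1 - ((961 + 578*(-1/1355)) - 925) = 1 - ((961 - 578/1355) - 925) = 1 - (1301577/1355 - 925) = 1 - 1*48202/1355 = 1 - 48202/1355 = -46847/1355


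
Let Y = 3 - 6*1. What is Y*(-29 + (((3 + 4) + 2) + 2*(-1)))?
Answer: 66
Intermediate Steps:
Y = -3 (Y = 3 - 6 = -3)
Y*(-29 + (((3 + 4) + 2) + 2*(-1))) = -3*(-29 + (((3 + 4) + 2) + 2*(-1))) = -3*(-29 + ((7 + 2) - 2)) = -3*(-29 + (9 - 2)) = -3*(-29 + 7) = -3*(-22) = 66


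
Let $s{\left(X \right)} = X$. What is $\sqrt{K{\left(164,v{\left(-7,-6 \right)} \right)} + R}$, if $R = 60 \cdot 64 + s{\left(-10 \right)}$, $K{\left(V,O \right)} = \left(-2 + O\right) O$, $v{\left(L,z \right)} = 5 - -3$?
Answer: $\sqrt{3878} \approx 62.274$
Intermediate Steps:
$v{\left(L,z \right)} = 8$ ($v{\left(L,z \right)} = 5 + 3 = 8$)
$K{\left(V,O \right)} = O \left(-2 + O\right)$
$R = 3830$ ($R = 60 \cdot 64 - 10 = 3840 - 10 = 3830$)
$\sqrt{K{\left(164,v{\left(-7,-6 \right)} \right)} + R} = \sqrt{8 \left(-2 + 8\right) + 3830} = \sqrt{8 \cdot 6 + 3830} = \sqrt{48 + 3830} = \sqrt{3878}$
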